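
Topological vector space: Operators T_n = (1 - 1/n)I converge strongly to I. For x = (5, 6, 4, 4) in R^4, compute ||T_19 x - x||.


T_19 x - x = (1 - 1/19)x - x = -x/19
||x|| = sqrt(93) = 9.6437
||T_19 x - x|| = ||x||/19 = 9.6437/19 = 0.5076

0.5076


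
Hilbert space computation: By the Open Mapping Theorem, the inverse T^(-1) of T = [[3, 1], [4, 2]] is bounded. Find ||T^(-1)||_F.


det(T) = 3*2 - 1*4 = 2
T^(-1) = (1/2) * [[2, -1], [-4, 3]] = [[1.0000, -0.5000], [-2.0000, 1.5000]]
||T^(-1)||_F^2 = 1.0000^2 + (-0.5000)^2 + (-2.0000)^2 + 1.5000^2 = 7.5000
||T^(-1)||_F = sqrt(7.5000) = 2.7386

2.7386


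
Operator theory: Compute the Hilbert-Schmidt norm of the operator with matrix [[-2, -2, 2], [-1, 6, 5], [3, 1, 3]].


The Hilbert-Schmidt norm is sqrt(sum of squares of all entries).
Sum of squares = (-2)^2 + (-2)^2 + 2^2 + (-1)^2 + 6^2 + 5^2 + 3^2 + 1^2 + 3^2
= 4 + 4 + 4 + 1 + 36 + 25 + 9 + 1 + 9 = 93
||T||_HS = sqrt(93) = 9.6437

9.6437


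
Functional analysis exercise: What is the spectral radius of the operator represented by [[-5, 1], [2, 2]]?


For a 2x2 matrix, eigenvalues satisfy lambda^2 - (trace)*lambda + det = 0
trace = -5 + 2 = -3
det = -5*2 - 1*2 = -12
discriminant = (-3)^2 - 4*(-12) = 57
spectral radius = max |eigenvalue| = 5.2749

5.2749


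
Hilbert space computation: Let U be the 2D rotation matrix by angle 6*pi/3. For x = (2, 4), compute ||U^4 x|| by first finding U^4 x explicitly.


U is a rotation by theta = 6*pi/3
U^4 = rotation by 4*theta = 24*pi/3 = 0*pi/3 (mod 2*pi)
cos(0*pi/3) = 1.0000, sin(0*pi/3) = 0.0000
U^4 x = (1.0000 * 2 - 0.0000 * 4, 0.0000 * 2 + 1.0000 * 4)
= (2.0000, 4.0000)
||U^4 x|| = sqrt(2.0000^2 + 4.0000^2) = sqrt(20.0000) = 4.4721

4.4721


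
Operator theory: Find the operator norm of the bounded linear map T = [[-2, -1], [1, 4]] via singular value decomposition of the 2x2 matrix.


A^T A = [[5, 6], [6, 17]]
trace(A^T A) = 22, det(A^T A) = 49
discriminant = 22^2 - 4*49 = 288
Largest eigenvalue of A^T A = (trace + sqrt(disc))/2 = 19.4853
||T|| = sqrt(19.4853) = 4.4142

4.4142


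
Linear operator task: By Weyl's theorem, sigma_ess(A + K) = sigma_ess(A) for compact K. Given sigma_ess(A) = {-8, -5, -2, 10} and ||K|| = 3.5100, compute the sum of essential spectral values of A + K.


By Weyl's theorem, the essential spectrum is invariant under compact perturbations.
sigma_ess(A + K) = sigma_ess(A) = {-8, -5, -2, 10}
Sum = -8 + -5 + -2 + 10 = -5

-5


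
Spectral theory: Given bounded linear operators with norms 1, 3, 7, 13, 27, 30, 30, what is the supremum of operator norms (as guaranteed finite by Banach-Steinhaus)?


By the Uniform Boundedness Principle, the supremum of norms is finite.
sup_k ||T_k|| = max(1, 3, 7, 13, 27, 30, 30) = 30

30


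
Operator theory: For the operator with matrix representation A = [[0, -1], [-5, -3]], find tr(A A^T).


trace(A * A^T) = sum of squares of all entries
= 0^2 + (-1)^2 + (-5)^2 + (-3)^2
= 0 + 1 + 25 + 9
= 35

35


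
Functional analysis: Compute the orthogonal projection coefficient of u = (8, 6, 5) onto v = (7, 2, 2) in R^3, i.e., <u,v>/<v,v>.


Computing <u,v> = 8*7 + 6*2 + 5*2 = 78
Computing <v,v> = 7^2 + 2^2 + 2^2 = 57
Projection coefficient = 78/57 = 1.3684

1.3684


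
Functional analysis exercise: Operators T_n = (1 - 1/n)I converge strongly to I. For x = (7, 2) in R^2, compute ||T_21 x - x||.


T_21 x - x = (1 - 1/21)x - x = -x/21
||x|| = sqrt(53) = 7.2801
||T_21 x - x|| = ||x||/21 = 7.2801/21 = 0.3467

0.3467


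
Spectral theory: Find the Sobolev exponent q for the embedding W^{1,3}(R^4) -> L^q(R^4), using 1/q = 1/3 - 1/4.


Using the Sobolev embedding formula: 1/q = 1/p - k/n
1/q = 1/3 - 1/4 = 1/12
q = 1/(1/12) = 12

12.0000


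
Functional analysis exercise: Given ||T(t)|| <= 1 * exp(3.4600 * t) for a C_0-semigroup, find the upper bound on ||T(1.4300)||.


||T(1.4300)|| <= 1 * exp(3.4600 * 1.4300)
= 1 * exp(4.9478)
= 1 * 140.8647
= 140.8647

140.8647


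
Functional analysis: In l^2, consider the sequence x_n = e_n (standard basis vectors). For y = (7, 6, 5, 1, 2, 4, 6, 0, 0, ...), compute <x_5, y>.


x_5 = e_5 is the standard basis vector with 1 in position 5.
<x_5, y> = y_5 = 2
As n -> infinity, <x_n, y> -> 0, confirming weak convergence of (x_n) to 0.

2


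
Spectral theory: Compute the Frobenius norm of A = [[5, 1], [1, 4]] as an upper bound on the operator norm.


||A||_F^2 = sum a_ij^2
= 5^2 + 1^2 + 1^2 + 4^2
= 25 + 1 + 1 + 16 = 43
||A||_F = sqrt(43) = 6.5574

6.5574


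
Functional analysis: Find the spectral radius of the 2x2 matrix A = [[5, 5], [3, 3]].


For a 2x2 matrix, eigenvalues satisfy lambda^2 - (trace)*lambda + det = 0
trace = 5 + 3 = 8
det = 5*3 - 5*3 = 0
discriminant = 8^2 - 4*(0) = 64
spectral radius = max |eigenvalue| = 8.0000

8.0000


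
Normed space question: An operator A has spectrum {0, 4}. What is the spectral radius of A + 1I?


Spectrum of A + 1I = {1, 5}
Spectral radius = max |lambda| over the shifted spectrum
= max(1, 5) = 5

5


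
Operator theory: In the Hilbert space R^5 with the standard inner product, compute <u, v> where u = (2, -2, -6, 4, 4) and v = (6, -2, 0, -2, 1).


Computing the standard inner product <u, v> = sum u_i * v_i
= 2*6 + -2*-2 + -6*0 + 4*-2 + 4*1
= 12 + 4 + 0 + -8 + 4
= 12

12


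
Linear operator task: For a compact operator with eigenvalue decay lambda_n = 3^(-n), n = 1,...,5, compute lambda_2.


The eigenvalue formula gives lambda_2 = 1/3^2
= 1/9
= 0.1111

0.1111


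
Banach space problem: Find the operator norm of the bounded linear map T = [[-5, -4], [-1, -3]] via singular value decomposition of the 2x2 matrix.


A^T A = [[26, 23], [23, 25]]
trace(A^T A) = 51, det(A^T A) = 121
discriminant = 51^2 - 4*121 = 2117
Largest eigenvalue of A^T A = (trace + sqrt(disc))/2 = 48.5054
||T|| = sqrt(48.5054) = 6.9646

6.9646


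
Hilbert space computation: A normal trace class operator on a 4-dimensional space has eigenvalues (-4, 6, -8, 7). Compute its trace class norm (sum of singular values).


For a normal operator, singular values equal |eigenvalues|.
Trace norm = sum |lambda_i| = 4 + 6 + 8 + 7
= 25

25


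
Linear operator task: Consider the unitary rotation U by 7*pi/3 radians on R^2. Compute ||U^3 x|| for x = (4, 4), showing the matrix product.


U is a rotation by theta = 7*pi/3
U^3 = rotation by 3*theta = 21*pi/3 = 3*pi/3 (mod 2*pi)
cos(3*pi/3) = -1.0000, sin(3*pi/3) = 0.0000
U^3 x = (-1.0000 * 4 - 0.0000 * 4, 0.0000 * 4 + -1.0000 * 4)
= (-4.0000, -4.0000)
||U^3 x|| = sqrt((-4.0000)^2 + (-4.0000)^2) = sqrt(32.0000) = 5.6569

5.6569


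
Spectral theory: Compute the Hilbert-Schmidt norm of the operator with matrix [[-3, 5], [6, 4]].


The Hilbert-Schmidt norm is sqrt(sum of squares of all entries).
Sum of squares = (-3)^2 + 5^2 + 6^2 + 4^2
= 9 + 25 + 36 + 16 = 86
||T||_HS = sqrt(86) = 9.2736

9.2736


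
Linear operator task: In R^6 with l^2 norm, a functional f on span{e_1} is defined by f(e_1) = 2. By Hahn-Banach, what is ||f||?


The norm of f is given by ||f|| = sup_{||x||=1} |f(x)|.
On span{e_1}, ||e_1|| = 1, so ||f|| = |f(e_1)| / ||e_1||
= |2| / 1 = 2.0000

2.0000


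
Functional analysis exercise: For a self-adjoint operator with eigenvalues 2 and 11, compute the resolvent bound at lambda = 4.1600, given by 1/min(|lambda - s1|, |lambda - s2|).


dist(4.1600, {2, 11}) = min(|4.1600 - 2|, |4.1600 - 11|)
= min(2.1600, 6.8400) = 2.1600
Resolvent bound = 1/2.1600 = 0.4630

0.4630


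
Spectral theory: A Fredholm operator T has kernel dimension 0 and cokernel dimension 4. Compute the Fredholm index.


The Fredholm index is defined as ind(T) = dim(ker T) - dim(coker T)
= 0 - 4
= -4

-4


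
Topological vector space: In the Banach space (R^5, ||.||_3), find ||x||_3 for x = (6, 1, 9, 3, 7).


The l^3 norm = (sum |x_i|^3)^(1/3)
Sum of 3th powers = 216 + 1 + 729 + 27 + 343 = 1316
||x||_3 = (1316)^(1/3) = 10.9585

10.9585


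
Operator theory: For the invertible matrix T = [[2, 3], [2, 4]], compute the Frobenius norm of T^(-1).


det(T) = 2*4 - 3*2 = 2
T^(-1) = (1/2) * [[4, -3], [-2, 2]] = [[2.0000, -1.5000], [-1.0000, 1.0000]]
||T^(-1)||_F^2 = 2.0000^2 + (-1.5000)^2 + (-1.0000)^2 + 1.0000^2 = 8.2500
||T^(-1)||_F = sqrt(8.2500) = 2.8723

2.8723


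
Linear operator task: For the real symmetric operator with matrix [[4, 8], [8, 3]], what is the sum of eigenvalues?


For a self-adjoint (symmetric) matrix, the eigenvalues are real.
The sum of eigenvalues equals the trace of the matrix.
trace = 4 + 3 = 7

7


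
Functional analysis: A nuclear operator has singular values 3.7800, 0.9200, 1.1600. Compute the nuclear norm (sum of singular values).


The nuclear norm is the sum of all singular values.
||T||_1 = 3.7800 + 0.9200 + 1.1600
= 5.8600

5.8600


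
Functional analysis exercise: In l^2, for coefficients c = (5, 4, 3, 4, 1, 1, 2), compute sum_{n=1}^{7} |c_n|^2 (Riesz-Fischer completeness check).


sum |c_n|^2 = 5^2 + 4^2 + 3^2 + 4^2 + 1^2 + 1^2 + 2^2
= 25 + 16 + 9 + 16 + 1 + 1 + 4
= 72

72


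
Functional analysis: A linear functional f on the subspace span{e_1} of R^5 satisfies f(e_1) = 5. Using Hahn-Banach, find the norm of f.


The norm of f is given by ||f|| = sup_{||x||=1} |f(x)|.
On span{e_1}, ||e_1|| = 1, so ||f|| = |f(e_1)| / ||e_1||
= |5| / 1 = 5.0000

5.0000


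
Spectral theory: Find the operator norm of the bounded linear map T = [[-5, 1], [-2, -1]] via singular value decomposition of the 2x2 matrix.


A^T A = [[29, -3], [-3, 2]]
trace(A^T A) = 31, det(A^T A) = 49
discriminant = 31^2 - 4*49 = 765
Largest eigenvalue of A^T A = (trace + sqrt(disc))/2 = 29.3293
||T|| = sqrt(29.3293) = 5.4157

5.4157


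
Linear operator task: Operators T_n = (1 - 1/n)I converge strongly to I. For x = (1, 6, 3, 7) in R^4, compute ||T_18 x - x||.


T_18 x - x = (1 - 1/18)x - x = -x/18
||x|| = sqrt(95) = 9.7468
||T_18 x - x|| = ||x||/18 = 9.7468/18 = 0.5415

0.5415


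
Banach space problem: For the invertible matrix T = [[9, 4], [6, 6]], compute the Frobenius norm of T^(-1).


det(T) = 9*6 - 4*6 = 30
T^(-1) = (1/30) * [[6, -4], [-6, 9]] = [[0.2000, -0.1333], [-0.2000, 0.3000]]
||T^(-1)||_F^2 = 0.2000^2 + (-0.1333)^2 + (-0.2000)^2 + 0.3000^2 = 0.1878
||T^(-1)||_F = sqrt(0.1878) = 0.4333

0.4333


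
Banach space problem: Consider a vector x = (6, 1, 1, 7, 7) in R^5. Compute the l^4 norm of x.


The l^4 norm = (sum |x_i|^4)^(1/4)
Sum of 4th powers = 1296 + 1 + 1 + 2401 + 2401 = 6100
||x||_4 = (6100)^(1/4) = 8.8376

8.8376


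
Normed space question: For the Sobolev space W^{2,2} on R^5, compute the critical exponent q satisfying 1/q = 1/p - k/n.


Using the Sobolev embedding formula: 1/q = 1/p - k/n
1/q = 1/2 - 2/5 = 1/10
q = 1/(1/10) = 10

10.0000


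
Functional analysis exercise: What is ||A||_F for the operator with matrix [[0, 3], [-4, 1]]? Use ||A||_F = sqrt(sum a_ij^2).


||A||_F^2 = sum a_ij^2
= 0^2 + 3^2 + (-4)^2 + 1^2
= 0 + 9 + 16 + 1 = 26
||A||_F = sqrt(26) = 5.0990

5.0990


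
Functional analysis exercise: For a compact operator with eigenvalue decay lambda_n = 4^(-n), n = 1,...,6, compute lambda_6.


The eigenvalue formula gives lambda_6 = 1/4^6
= 1/4096
= 2.4414e-04

2.4414e-04


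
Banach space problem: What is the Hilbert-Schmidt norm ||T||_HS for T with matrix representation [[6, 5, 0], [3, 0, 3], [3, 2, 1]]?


The Hilbert-Schmidt norm is sqrt(sum of squares of all entries).
Sum of squares = 6^2 + 5^2 + 0^2 + 3^2 + 0^2 + 3^2 + 3^2 + 2^2 + 1^2
= 36 + 25 + 0 + 9 + 0 + 9 + 9 + 4 + 1 = 93
||T||_HS = sqrt(93) = 9.6437

9.6437


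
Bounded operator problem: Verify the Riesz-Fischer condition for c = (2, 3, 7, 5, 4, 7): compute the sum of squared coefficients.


sum |c_n|^2 = 2^2 + 3^2 + 7^2 + 5^2 + 4^2 + 7^2
= 4 + 9 + 49 + 25 + 16 + 49
= 152

152


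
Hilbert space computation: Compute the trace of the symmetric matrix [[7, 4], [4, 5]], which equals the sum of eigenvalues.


For a self-adjoint (symmetric) matrix, the eigenvalues are real.
The sum of eigenvalues equals the trace of the matrix.
trace = 7 + 5 = 12

12


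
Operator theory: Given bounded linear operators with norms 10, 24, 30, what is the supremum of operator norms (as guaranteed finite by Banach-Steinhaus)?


By the Uniform Boundedness Principle, the supremum of norms is finite.
sup_k ||T_k|| = max(10, 24, 30) = 30

30


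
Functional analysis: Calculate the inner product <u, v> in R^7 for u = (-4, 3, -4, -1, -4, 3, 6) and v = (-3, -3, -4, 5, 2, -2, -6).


Computing the standard inner product <u, v> = sum u_i * v_i
= -4*-3 + 3*-3 + -4*-4 + -1*5 + -4*2 + 3*-2 + 6*-6
= 12 + -9 + 16 + -5 + -8 + -6 + -36
= -36

-36


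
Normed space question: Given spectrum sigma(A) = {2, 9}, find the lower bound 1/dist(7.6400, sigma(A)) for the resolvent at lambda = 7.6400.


dist(7.6400, {2, 9}) = min(|7.6400 - 2|, |7.6400 - 9|)
= min(5.6400, 1.3600) = 1.3600
Resolvent bound = 1/1.3600 = 0.7353

0.7353


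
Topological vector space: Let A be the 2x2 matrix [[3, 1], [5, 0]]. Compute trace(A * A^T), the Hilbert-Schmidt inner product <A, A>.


trace(A * A^T) = sum of squares of all entries
= 3^2 + 1^2 + 5^2 + 0^2
= 9 + 1 + 25 + 0
= 35

35


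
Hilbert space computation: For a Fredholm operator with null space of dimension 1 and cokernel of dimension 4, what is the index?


The Fredholm index is defined as ind(T) = dim(ker T) - dim(coker T)
= 1 - 4
= -3

-3


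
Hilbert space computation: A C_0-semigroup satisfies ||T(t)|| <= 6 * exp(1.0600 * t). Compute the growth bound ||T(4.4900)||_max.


||T(4.4900)|| <= 6 * exp(1.0600 * 4.4900)
= 6 * exp(4.7594)
= 6 * 116.6759
= 700.0554

700.0554


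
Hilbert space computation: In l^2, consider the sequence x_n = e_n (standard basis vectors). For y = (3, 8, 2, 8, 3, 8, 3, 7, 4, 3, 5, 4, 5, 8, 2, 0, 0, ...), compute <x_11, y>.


x_11 = e_11 is the standard basis vector with 1 in position 11.
<x_11, y> = y_11 = 5
As n -> infinity, <x_n, y> -> 0, confirming weak convergence of (x_n) to 0.

5


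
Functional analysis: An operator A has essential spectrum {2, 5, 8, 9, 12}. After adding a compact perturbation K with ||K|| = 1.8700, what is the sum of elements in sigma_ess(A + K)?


By Weyl's theorem, the essential spectrum is invariant under compact perturbations.
sigma_ess(A + K) = sigma_ess(A) = {2, 5, 8, 9, 12}
Sum = 2 + 5 + 8 + 9 + 12 = 36

36


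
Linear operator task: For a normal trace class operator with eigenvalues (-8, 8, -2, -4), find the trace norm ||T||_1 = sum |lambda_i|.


For a normal operator, singular values equal |eigenvalues|.
Trace norm = sum |lambda_i| = 8 + 8 + 2 + 4
= 22

22


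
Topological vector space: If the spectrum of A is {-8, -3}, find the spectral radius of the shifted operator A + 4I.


Spectrum of A + 4I = {-4, 1}
Spectral radius = max |lambda| over the shifted spectrum
= max(4, 1) = 4

4


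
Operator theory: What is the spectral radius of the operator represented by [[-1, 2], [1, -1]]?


For a 2x2 matrix, eigenvalues satisfy lambda^2 - (trace)*lambda + det = 0
trace = -1 + -1 = -2
det = -1*-1 - 2*1 = -1
discriminant = (-2)^2 - 4*(-1) = 8
spectral radius = max |eigenvalue| = 2.4142

2.4142


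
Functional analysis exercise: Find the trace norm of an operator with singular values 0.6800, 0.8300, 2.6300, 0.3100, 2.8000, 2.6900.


The nuclear norm is the sum of all singular values.
||T||_1 = 0.6800 + 0.8300 + 2.6300 + 0.3100 + 2.8000 + 2.6900
= 9.9400

9.9400


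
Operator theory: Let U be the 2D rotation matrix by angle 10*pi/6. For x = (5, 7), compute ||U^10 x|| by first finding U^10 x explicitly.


U is a rotation by theta = 10*pi/6
U^10 = rotation by 10*theta = 100*pi/6 = 4*pi/6 (mod 2*pi)
cos(4*pi/6) = -0.5000, sin(4*pi/6) = 0.8660
U^10 x = (-0.5000 * 5 - 0.8660 * 7, 0.8660 * 5 + -0.5000 * 7)
= (-8.5622, 0.8301)
||U^10 x|| = sqrt((-8.5622)^2 + 0.8301^2) = sqrt(74.0000) = 8.6023

8.6023


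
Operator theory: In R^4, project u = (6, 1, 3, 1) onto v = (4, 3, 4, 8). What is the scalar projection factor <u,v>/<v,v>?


Computing <u,v> = 6*4 + 1*3 + 3*4 + 1*8 = 47
Computing <v,v> = 4^2 + 3^2 + 4^2 + 8^2 = 105
Projection coefficient = 47/105 = 0.4476

0.4476


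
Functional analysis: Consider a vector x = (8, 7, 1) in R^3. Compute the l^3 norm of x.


The l^3 norm = (sum |x_i|^3)^(1/3)
Sum of 3th powers = 512 + 343 + 1 = 856
||x||_3 = (856)^(1/3) = 9.4949

9.4949


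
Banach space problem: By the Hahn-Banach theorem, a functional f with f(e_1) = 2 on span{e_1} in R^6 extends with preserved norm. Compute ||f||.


The norm of f is given by ||f|| = sup_{||x||=1} |f(x)|.
On span{e_1}, ||e_1|| = 1, so ||f|| = |f(e_1)| / ||e_1||
= |2| / 1 = 2.0000

2.0000


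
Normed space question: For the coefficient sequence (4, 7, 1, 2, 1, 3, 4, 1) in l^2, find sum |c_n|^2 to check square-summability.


sum |c_n|^2 = 4^2 + 7^2 + 1^2 + 2^2 + 1^2 + 3^2 + 4^2 + 1^2
= 16 + 49 + 1 + 4 + 1 + 9 + 16 + 1
= 97

97


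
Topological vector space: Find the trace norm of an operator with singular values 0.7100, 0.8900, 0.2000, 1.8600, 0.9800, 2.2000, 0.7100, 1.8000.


The nuclear norm is the sum of all singular values.
||T||_1 = 0.7100 + 0.8900 + 0.2000 + 1.8600 + 0.9800 + 2.2000 + 0.7100 + 1.8000
= 9.3500

9.3500


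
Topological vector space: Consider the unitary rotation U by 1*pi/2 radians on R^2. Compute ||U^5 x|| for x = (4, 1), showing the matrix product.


U is a rotation by theta = 1*pi/2
U^5 = rotation by 5*theta = 5*pi/2 = 1*pi/2 (mod 2*pi)
cos(1*pi/2) = 0.0000, sin(1*pi/2) = 1.0000
U^5 x = (0.0000 * 4 - 1.0000 * 1, 1.0000 * 4 + 0.0000 * 1)
= (-1.0000, 4.0000)
||U^5 x|| = sqrt((-1.0000)^2 + 4.0000^2) = sqrt(17.0000) = 4.1231

4.1231


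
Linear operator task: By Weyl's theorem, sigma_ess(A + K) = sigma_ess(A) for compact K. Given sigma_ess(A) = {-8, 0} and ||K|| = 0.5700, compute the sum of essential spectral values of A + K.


By Weyl's theorem, the essential spectrum is invariant under compact perturbations.
sigma_ess(A + K) = sigma_ess(A) = {-8, 0}
Sum = -8 + 0 = -8

-8


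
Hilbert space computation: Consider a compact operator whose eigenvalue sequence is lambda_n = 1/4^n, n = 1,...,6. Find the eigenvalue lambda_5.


The eigenvalue formula gives lambda_5 = 1/4^5
= 1/1024
= 9.7656e-04

9.7656e-04


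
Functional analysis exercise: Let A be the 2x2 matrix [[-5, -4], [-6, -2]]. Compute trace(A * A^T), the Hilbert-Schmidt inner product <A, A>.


trace(A * A^T) = sum of squares of all entries
= (-5)^2 + (-4)^2 + (-6)^2 + (-2)^2
= 25 + 16 + 36 + 4
= 81

81


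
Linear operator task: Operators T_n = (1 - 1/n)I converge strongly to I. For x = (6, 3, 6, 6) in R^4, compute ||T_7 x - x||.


T_7 x - x = (1 - 1/7)x - x = -x/7
||x|| = sqrt(117) = 10.8167
||T_7 x - x|| = ||x||/7 = 10.8167/7 = 1.5452

1.5452


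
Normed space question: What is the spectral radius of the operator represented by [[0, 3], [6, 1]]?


For a 2x2 matrix, eigenvalues satisfy lambda^2 - (trace)*lambda + det = 0
trace = 0 + 1 = 1
det = 0*1 - 3*6 = -18
discriminant = 1^2 - 4*(-18) = 73
spectral radius = max |eigenvalue| = 4.7720

4.7720


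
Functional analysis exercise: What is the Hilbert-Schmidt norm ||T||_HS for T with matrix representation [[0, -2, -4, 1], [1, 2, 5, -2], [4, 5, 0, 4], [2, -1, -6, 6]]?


The Hilbert-Schmidt norm is sqrt(sum of squares of all entries).
Sum of squares = 0^2 + (-2)^2 + (-4)^2 + 1^2 + 1^2 + 2^2 + 5^2 + (-2)^2 + 4^2 + 5^2 + 0^2 + 4^2 + 2^2 + (-1)^2 + (-6)^2 + 6^2
= 0 + 4 + 16 + 1 + 1 + 4 + 25 + 4 + 16 + 25 + 0 + 16 + 4 + 1 + 36 + 36 = 189
||T||_HS = sqrt(189) = 13.7477

13.7477


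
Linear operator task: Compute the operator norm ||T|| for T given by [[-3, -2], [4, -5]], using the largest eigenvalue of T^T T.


A^T A = [[25, -14], [-14, 29]]
trace(A^T A) = 54, det(A^T A) = 529
discriminant = 54^2 - 4*529 = 800
Largest eigenvalue of A^T A = (trace + sqrt(disc))/2 = 41.1421
||T|| = sqrt(41.1421) = 6.4142

6.4142


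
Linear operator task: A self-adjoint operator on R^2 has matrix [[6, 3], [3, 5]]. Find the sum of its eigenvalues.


For a self-adjoint (symmetric) matrix, the eigenvalues are real.
The sum of eigenvalues equals the trace of the matrix.
trace = 6 + 5 = 11

11


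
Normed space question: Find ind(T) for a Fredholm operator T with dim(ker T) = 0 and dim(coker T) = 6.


The Fredholm index is defined as ind(T) = dim(ker T) - dim(coker T)
= 0 - 6
= -6

-6


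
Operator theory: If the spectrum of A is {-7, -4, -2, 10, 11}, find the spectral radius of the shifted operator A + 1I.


Spectrum of A + 1I = {-6, -3, -1, 11, 12}
Spectral radius = max |lambda| over the shifted spectrum
= max(6, 3, 1, 11, 12) = 12

12


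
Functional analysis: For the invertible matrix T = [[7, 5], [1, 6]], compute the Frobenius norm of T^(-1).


det(T) = 7*6 - 5*1 = 37
T^(-1) = (1/37) * [[6, -5], [-1, 7]] = [[0.1622, -0.1351], [-0.0270, 0.1892]]
||T^(-1)||_F^2 = 0.1622^2 + (-0.1351)^2 + (-0.0270)^2 + 0.1892^2 = 0.0811
||T^(-1)||_F = sqrt(0.0811) = 0.2847

0.2847


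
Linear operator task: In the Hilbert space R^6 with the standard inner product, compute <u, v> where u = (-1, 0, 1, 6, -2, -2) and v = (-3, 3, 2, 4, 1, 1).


Computing the standard inner product <u, v> = sum u_i * v_i
= -1*-3 + 0*3 + 1*2 + 6*4 + -2*1 + -2*1
= 3 + 0 + 2 + 24 + -2 + -2
= 25

25


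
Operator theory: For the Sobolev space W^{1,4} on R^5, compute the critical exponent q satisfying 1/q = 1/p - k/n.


Using the Sobolev embedding formula: 1/q = 1/p - k/n
1/q = 1/4 - 1/5 = 1/20
q = 1/(1/20) = 20

20.0000


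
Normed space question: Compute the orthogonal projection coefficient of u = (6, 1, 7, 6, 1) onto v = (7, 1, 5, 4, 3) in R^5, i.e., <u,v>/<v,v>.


Computing <u,v> = 6*7 + 1*1 + 7*5 + 6*4 + 1*3 = 105
Computing <v,v> = 7^2 + 1^2 + 5^2 + 4^2 + 3^2 = 100
Projection coefficient = 105/100 = 1.0500

1.0500


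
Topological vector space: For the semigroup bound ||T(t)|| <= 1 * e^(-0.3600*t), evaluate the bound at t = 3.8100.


||T(3.8100)|| <= 1 * exp(-0.3600 * 3.8100)
= 1 * exp(-1.3716)
= 1 * 0.2537
= 0.2537

0.2537


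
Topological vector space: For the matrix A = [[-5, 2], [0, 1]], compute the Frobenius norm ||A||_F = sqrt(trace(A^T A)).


||A||_F^2 = sum a_ij^2
= (-5)^2 + 2^2 + 0^2 + 1^2
= 25 + 4 + 0 + 1 = 30
||A||_F = sqrt(30) = 5.4772

5.4772


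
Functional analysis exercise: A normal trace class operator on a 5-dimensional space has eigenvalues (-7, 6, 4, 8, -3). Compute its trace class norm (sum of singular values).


For a normal operator, singular values equal |eigenvalues|.
Trace norm = sum |lambda_i| = 7 + 6 + 4 + 8 + 3
= 28

28


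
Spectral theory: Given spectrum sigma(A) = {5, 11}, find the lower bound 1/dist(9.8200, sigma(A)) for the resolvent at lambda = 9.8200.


dist(9.8200, {5, 11}) = min(|9.8200 - 5|, |9.8200 - 11|)
= min(4.8200, 1.1800) = 1.1800
Resolvent bound = 1/1.1800 = 0.8475

0.8475


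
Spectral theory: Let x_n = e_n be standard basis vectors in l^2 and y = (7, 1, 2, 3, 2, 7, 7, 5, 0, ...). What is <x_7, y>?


x_7 = e_7 is the standard basis vector with 1 in position 7.
<x_7, y> = y_7 = 7
As n -> infinity, <x_n, y> -> 0, confirming weak convergence of (x_n) to 0.

7


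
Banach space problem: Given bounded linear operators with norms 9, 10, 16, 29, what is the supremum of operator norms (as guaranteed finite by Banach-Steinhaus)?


By the Uniform Boundedness Principle, the supremum of norms is finite.
sup_k ||T_k|| = max(9, 10, 16, 29) = 29

29


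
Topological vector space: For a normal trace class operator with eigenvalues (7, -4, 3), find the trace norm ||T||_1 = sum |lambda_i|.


For a normal operator, singular values equal |eigenvalues|.
Trace norm = sum |lambda_i| = 7 + 4 + 3
= 14

14


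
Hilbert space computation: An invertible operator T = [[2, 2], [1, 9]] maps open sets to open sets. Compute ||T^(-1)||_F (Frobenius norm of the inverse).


det(T) = 2*9 - 2*1 = 16
T^(-1) = (1/16) * [[9, -2], [-1, 2]] = [[0.5625, -0.1250], [-0.0625, 0.1250]]
||T^(-1)||_F^2 = 0.5625^2 + (-0.1250)^2 + (-0.0625)^2 + 0.1250^2 = 0.3516
||T^(-1)||_F = sqrt(0.3516) = 0.5929

0.5929


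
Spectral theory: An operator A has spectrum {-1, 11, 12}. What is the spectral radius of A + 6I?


Spectrum of A + 6I = {5, 17, 18}
Spectral radius = max |lambda| over the shifted spectrum
= max(5, 17, 18) = 18

18


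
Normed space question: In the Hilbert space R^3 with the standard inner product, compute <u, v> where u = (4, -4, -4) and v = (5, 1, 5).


Computing the standard inner product <u, v> = sum u_i * v_i
= 4*5 + -4*1 + -4*5
= 20 + -4 + -20
= -4

-4


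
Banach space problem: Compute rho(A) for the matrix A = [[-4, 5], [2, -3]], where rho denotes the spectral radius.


For a 2x2 matrix, eigenvalues satisfy lambda^2 - (trace)*lambda + det = 0
trace = -4 + -3 = -7
det = -4*-3 - 5*2 = 2
discriminant = (-7)^2 - 4*(2) = 41
spectral radius = max |eigenvalue| = 6.7016

6.7016


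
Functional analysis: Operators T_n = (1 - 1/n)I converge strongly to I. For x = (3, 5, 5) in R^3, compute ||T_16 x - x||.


T_16 x - x = (1 - 1/16)x - x = -x/16
||x|| = sqrt(59) = 7.6811
||T_16 x - x|| = ||x||/16 = 7.6811/16 = 0.4801

0.4801


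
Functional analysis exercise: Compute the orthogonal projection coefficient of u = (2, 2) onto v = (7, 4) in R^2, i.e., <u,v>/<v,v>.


Computing <u,v> = 2*7 + 2*4 = 22
Computing <v,v> = 7^2 + 4^2 = 65
Projection coefficient = 22/65 = 0.3385

0.3385


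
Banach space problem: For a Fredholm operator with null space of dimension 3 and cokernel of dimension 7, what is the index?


The Fredholm index is defined as ind(T) = dim(ker T) - dim(coker T)
= 3 - 7
= -4

-4


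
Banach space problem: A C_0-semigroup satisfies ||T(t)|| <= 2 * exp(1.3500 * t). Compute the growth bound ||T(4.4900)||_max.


||T(4.4900)|| <= 2 * exp(1.3500 * 4.4900)
= 2 * exp(6.0615)
= 2 * 429.0185
= 858.0370

858.0370


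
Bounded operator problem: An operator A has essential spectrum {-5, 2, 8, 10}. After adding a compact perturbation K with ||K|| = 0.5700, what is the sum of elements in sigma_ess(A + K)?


By Weyl's theorem, the essential spectrum is invariant under compact perturbations.
sigma_ess(A + K) = sigma_ess(A) = {-5, 2, 8, 10}
Sum = -5 + 2 + 8 + 10 = 15

15


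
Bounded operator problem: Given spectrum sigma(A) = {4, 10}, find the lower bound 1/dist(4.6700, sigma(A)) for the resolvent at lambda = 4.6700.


dist(4.6700, {4, 10}) = min(|4.6700 - 4|, |4.6700 - 10|)
= min(0.6700, 5.3300) = 0.6700
Resolvent bound = 1/0.6700 = 1.4925

1.4925


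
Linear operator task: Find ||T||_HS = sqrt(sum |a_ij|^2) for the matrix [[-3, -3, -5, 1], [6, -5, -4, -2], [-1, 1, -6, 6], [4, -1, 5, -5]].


The Hilbert-Schmidt norm is sqrt(sum of squares of all entries).
Sum of squares = (-3)^2 + (-3)^2 + (-5)^2 + 1^2 + 6^2 + (-5)^2 + (-4)^2 + (-2)^2 + (-1)^2 + 1^2 + (-6)^2 + 6^2 + 4^2 + (-1)^2 + 5^2 + (-5)^2
= 9 + 9 + 25 + 1 + 36 + 25 + 16 + 4 + 1 + 1 + 36 + 36 + 16 + 1 + 25 + 25 = 266
||T||_HS = sqrt(266) = 16.3095

16.3095


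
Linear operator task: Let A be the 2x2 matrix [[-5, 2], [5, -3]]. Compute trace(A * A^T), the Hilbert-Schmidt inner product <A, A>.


trace(A * A^T) = sum of squares of all entries
= (-5)^2 + 2^2 + 5^2 + (-3)^2
= 25 + 4 + 25 + 9
= 63

63


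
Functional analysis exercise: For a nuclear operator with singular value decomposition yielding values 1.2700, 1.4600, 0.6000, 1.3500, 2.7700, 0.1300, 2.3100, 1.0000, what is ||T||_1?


The nuclear norm is the sum of all singular values.
||T||_1 = 1.2700 + 1.4600 + 0.6000 + 1.3500 + 2.7700 + 0.1300 + 2.3100 + 1.0000
= 10.8900

10.8900


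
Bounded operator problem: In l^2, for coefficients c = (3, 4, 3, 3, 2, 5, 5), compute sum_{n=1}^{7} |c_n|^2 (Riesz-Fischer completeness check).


sum |c_n|^2 = 3^2 + 4^2 + 3^2 + 3^2 + 2^2 + 5^2 + 5^2
= 9 + 16 + 9 + 9 + 4 + 25 + 25
= 97

97


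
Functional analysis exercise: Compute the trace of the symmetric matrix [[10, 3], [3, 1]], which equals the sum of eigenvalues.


For a self-adjoint (symmetric) matrix, the eigenvalues are real.
The sum of eigenvalues equals the trace of the matrix.
trace = 10 + 1 = 11

11


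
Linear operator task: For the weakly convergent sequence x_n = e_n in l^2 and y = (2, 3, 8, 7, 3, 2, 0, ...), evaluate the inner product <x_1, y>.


x_1 = e_1 is the standard basis vector with 1 in position 1.
<x_1, y> = y_1 = 2
As n -> infinity, <x_n, y> -> 0, confirming weak convergence of (x_n) to 0.

2


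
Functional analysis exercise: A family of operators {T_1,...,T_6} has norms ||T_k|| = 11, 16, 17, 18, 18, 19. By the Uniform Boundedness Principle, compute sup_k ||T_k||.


By the Uniform Boundedness Principle, the supremum of norms is finite.
sup_k ||T_k|| = max(11, 16, 17, 18, 18, 19) = 19

19


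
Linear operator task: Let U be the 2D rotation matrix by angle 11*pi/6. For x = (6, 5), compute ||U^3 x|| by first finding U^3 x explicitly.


U is a rotation by theta = 11*pi/6
U^3 = rotation by 3*theta = 33*pi/6 = 9*pi/6 (mod 2*pi)
cos(9*pi/6) = 0.0000, sin(9*pi/6) = -1.0000
U^3 x = (0.0000 * 6 - -1.0000 * 5, -1.0000 * 6 + 0.0000 * 5)
= (5.0000, -6.0000)
||U^3 x|| = sqrt(5.0000^2 + (-6.0000)^2) = sqrt(61.0000) = 7.8102

7.8102


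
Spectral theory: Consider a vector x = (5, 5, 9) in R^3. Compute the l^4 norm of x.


The l^4 norm = (sum |x_i|^4)^(1/4)
Sum of 4th powers = 625 + 625 + 6561 = 7811
||x||_4 = (7811)^(1/4) = 9.4011

9.4011


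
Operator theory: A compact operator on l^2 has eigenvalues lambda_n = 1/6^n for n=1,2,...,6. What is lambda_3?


The eigenvalue formula gives lambda_3 = 1/6^3
= 1/216
= 0.0046

0.0046


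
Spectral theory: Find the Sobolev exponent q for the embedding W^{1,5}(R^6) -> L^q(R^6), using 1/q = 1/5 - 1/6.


Using the Sobolev embedding formula: 1/q = 1/p - k/n
1/q = 1/5 - 1/6 = 1/30
q = 1/(1/30) = 30

30.0000


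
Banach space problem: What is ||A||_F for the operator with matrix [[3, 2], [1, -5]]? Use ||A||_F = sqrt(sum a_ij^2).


||A||_F^2 = sum a_ij^2
= 3^2 + 2^2 + 1^2 + (-5)^2
= 9 + 4 + 1 + 25 = 39
||A||_F = sqrt(39) = 6.2450

6.2450


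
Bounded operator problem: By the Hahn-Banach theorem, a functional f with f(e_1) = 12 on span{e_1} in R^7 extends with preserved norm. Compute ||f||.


The norm of f is given by ||f|| = sup_{||x||=1} |f(x)|.
On span{e_1}, ||e_1|| = 1, so ||f|| = |f(e_1)| / ||e_1||
= |12| / 1 = 12.0000

12.0000


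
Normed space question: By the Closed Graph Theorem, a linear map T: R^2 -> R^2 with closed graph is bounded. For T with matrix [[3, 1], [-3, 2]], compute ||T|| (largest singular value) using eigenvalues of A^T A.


A^T A = [[18, -3], [-3, 5]]
trace(A^T A) = 23, det(A^T A) = 81
discriminant = 23^2 - 4*81 = 205
Largest eigenvalue of A^T A = (trace + sqrt(disc))/2 = 18.6589
||T|| = sqrt(18.6589) = 4.3196

4.3196


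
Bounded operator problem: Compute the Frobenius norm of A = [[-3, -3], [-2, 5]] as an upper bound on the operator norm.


||A||_F^2 = sum a_ij^2
= (-3)^2 + (-3)^2 + (-2)^2 + 5^2
= 9 + 9 + 4 + 25 = 47
||A||_F = sqrt(47) = 6.8557

6.8557


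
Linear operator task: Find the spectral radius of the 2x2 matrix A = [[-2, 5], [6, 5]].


For a 2x2 matrix, eigenvalues satisfy lambda^2 - (trace)*lambda + det = 0
trace = -2 + 5 = 3
det = -2*5 - 5*6 = -40
discriminant = 3^2 - 4*(-40) = 169
spectral radius = max |eigenvalue| = 8.0000

8.0000


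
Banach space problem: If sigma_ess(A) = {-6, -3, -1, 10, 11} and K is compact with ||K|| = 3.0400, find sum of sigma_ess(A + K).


By Weyl's theorem, the essential spectrum is invariant under compact perturbations.
sigma_ess(A + K) = sigma_ess(A) = {-6, -3, -1, 10, 11}
Sum = -6 + -3 + -1 + 10 + 11 = 11

11


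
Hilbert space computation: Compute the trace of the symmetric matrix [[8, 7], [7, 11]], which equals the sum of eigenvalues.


For a self-adjoint (symmetric) matrix, the eigenvalues are real.
The sum of eigenvalues equals the trace of the matrix.
trace = 8 + 11 = 19

19


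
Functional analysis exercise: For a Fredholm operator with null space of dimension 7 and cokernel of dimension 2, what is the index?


The Fredholm index is defined as ind(T) = dim(ker T) - dim(coker T)
= 7 - 2
= 5

5


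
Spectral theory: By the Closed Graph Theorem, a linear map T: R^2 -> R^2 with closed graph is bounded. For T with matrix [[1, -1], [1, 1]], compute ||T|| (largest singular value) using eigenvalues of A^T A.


A^T A = [[2, 0], [0, 2]]
trace(A^T A) = 4, det(A^T A) = 4
discriminant = 4^2 - 4*4 = 0
Largest eigenvalue of A^T A = (trace + sqrt(disc))/2 = 2.0000
||T|| = sqrt(2.0000) = 1.4142

1.4142


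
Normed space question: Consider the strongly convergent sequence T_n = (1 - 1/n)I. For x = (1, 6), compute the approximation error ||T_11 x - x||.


T_11 x - x = (1 - 1/11)x - x = -x/11
||x|| = sqrt(37) = 6.0828
||T_11 x - x|| = ||x||/11 = 6.0828/11 = 0.5530

0.5530


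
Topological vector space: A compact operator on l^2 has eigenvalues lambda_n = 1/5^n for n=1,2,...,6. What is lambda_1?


The eigenvalue formula gives lambda_1 = 1/5^1
= 1/5
= 0.2000

0.2000


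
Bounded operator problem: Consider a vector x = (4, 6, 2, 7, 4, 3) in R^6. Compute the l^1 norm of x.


The l^1 norm equals the sum of absolute values of all components.
||x||_1 = 4 + 6 + 2 + 7 + 4 + 3
= 26

26.0000


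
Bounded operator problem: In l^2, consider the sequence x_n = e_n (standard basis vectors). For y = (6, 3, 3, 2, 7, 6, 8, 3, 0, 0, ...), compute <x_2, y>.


x_2 = e_2 is the standard basis vector with 1 in position 2.
<x_2, y> = y_2 = 3
As n -> infinity, <x_n, y> -> 0, confirming weak convergence of (x_n) to 0.

3


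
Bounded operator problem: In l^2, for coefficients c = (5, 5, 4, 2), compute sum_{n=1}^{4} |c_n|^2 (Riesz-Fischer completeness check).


sum |c_n|^2 = 5^2 + 5^2 + 4^2 + 2^2
= 25 + 25 + 16 + 4
= 70

70


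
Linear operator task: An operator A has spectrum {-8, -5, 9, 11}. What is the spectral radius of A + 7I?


Spectrum of A + 7I = {-1, 2, 16, 18}
Spectral radius = max |lambda| over the shifted spectrum
= max(1, 2, 16, 18) = 18

18


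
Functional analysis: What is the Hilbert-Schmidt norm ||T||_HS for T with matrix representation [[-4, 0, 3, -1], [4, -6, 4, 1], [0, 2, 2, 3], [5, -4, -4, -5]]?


The Hilbert-Schmidt norm is sqrt(sum of squares of all entries).
Sum of squares = (-4)^2 + 0^2 + 3^2 + (-1)^2 + 4^2 + (-6)^2 + 4^2 + 1^2 + 0^2 + 2^2 + 2^2 + 3^2 + 5^2 + (-4)^2 + (-4)^2 + (-5)^2
= 16 + 0 + 9 + 1 + 16 + 36 + 16 + 1 + 0 + 4 + 4 + 9 + 25 + 16 + 16 + 25 = 194
||T||_HS = sqrt(194) = 13.9284

13.9284


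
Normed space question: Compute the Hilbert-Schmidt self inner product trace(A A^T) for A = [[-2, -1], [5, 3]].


trace(A * A^T) = sum of squares of all entries
= (-2)^2 + (-1)^2 + 5^2 + 3^2
= 4 + 1 + 25 + 9
= 39

39


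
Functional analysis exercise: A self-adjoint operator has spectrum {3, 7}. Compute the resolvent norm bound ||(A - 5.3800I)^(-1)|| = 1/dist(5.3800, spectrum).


dist(5.3800, {3, 7}) = min(|5.3800 - 3|, |5.3800 - 7|)
= min(2.3800, 1.6200) = 1.6200
Resolvent bound = 1/1.6200 = 0.6173

0.6173


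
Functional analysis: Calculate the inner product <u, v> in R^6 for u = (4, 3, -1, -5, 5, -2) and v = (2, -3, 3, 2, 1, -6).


Computing the standard inner product <u, v> = sum u_i * v_i
= 4*2 + 3*-3 + -1*3 + -5*2 + 5*1 + -2*-6
= 8 + -9 + -3 + -10 + 5 + 12
= 3

3


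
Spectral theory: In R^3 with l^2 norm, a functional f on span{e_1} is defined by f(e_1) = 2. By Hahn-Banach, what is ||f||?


The norm of f is given by ||f|| = sup_{||x||=1} |f(x)|.
On span{e_1}, ||e_1|| = 1, so ||f|| = |f(e_1)| / ||e_1||
= |2| / 1 = 2.0000

2.0000


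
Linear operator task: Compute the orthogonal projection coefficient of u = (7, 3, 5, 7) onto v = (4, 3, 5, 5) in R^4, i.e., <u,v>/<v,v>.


Computing <u,v> = 7*4 + 3*3 + 5*5 + 7*5 = 97
Computing <v,v> = 4^2 + 3^2 + 5^2 + 5^2 = 75
Projection coefficient = 97/75 = 1.2933

1.2933


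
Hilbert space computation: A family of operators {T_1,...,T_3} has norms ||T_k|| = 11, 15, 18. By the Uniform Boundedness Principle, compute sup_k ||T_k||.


By the Uniform Boundedness Principle, the supremum of norms is finite.
sup_k ||T_k|| = max(11, 15, 18) = 18

18


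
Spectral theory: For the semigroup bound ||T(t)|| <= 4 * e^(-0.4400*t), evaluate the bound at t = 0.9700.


||T(0.9700)|| <= 4 * exp(-0.4400 * 0.9700)
= 4 * exp(-0.4268)
= 4 * 0.6526
= 2.6104

2.6104


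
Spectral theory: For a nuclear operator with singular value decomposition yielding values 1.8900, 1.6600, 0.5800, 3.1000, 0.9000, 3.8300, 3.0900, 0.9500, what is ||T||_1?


The nuclear norm is the sum of all singular values.
||T||_1 = 1.8900 + 1.6600 + 0.5800 + 3.1000 + 0.9000 + 3.8300 + 3.0900 + 0.9500
= 16.0000

16.0000


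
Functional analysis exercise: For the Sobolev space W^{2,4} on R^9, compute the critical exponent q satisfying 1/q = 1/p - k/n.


Using the Sobolev embedding formula: 1/q = 1/p - k/n
1/q = 1/4 - 2/9 = 1/36
q = 1/(1/36) = 36

36.0000


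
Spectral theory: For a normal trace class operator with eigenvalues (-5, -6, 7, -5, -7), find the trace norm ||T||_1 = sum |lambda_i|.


For a normal operator, singular values equal |eigenvalues|.
Trace norm = sum |lambda_i| = 5 + 6 + 7 + 5 + 7
= 30

30


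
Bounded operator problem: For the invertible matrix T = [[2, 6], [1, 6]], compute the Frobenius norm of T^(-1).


det(T) = 2*6 - 6*1 = 6
T^(-1) = (1/6) * [[6, -6], [-1, 2]] = [[1.0000, -1.0000], [-0.1667, 0.3333]]
||T^(-1)||_F^2 = 1.0000^2 + (-1.0000)^2 + (-0.1667)^2 + 0.3333^2 = 2.1389
||T^(-1)||_F = sqrt(2.1389) = 1.4625

1.4625


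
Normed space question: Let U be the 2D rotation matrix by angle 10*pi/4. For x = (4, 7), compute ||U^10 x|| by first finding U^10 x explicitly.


U is a rotation by theta = 10*pi/4
U^10 = rotation by 10*theta = 100*pi/4 = 4*pi/4 (mod 2*pi)
cos(4*pi/4) = -1.0000, sin(4*pi/4) = 0.0000
U^10 x = (-1.0000 * 4 - 0.0000 * 7, 0.0000 * 4 + -1.0000 * 7)
= (-4.0000, -7.0000)
||U^10 x|| = sqrt((-4.0000)^2 + (-7.0000)^2) = sqrt(65.0000) = 8.0623

8.0623


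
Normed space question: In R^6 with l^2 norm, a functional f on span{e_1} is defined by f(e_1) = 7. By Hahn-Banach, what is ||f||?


The norm of f is given by ||f|| = sup_{||x||=1} |f(x)|.
On span{e_1}, ||e_1|| = 1, so ||f|| = |f(e_1)| / ||e_1||
= |7| / 1 = 7.0000

7.0000


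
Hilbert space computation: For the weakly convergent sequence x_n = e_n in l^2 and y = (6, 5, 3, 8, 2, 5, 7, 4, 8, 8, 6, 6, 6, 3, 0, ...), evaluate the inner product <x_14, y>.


x_14 = e_14 is the standard basis vector with 1 in position 14.
<x_14, y> = y_14 = 3
As n -> infinity, <x_n, y> -> 0, confirming weak convergence of (x_n) to 0.

3


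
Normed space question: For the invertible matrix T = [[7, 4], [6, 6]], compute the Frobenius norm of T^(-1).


det(T) = 7*6 - 4*6 = 18
T^(-1) = (1/18) * [[6, -4], [-6, 7]] = [[0.3333, -0.2222], [-0.3333, 0.3889]]
||T^(-1)||_F^2 = 0.3333^2 + (-0.2222)^2 + (-0.3333)^2 + 0.3889^2 = 0.4228
||T^(-1)||_F = sqrt(0.4228) = 0.6503

0.6503


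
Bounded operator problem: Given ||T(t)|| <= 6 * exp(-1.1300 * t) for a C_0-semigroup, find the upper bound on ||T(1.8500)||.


||T(1.8500)|| <= 6 * exp(-1.1300 * 1.8500)
= 6 * exp(-2.0905)
= 6 * 0.1236
= 0.7418

0.7418


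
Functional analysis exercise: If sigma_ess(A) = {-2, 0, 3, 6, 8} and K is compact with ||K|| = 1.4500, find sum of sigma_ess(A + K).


By Weyl's theorem, the essential spectrum is invariant under compact perturbations.
sigma_ess(A + K) = sigma_ess(A) = {-2, 0, 3, 6, 8}
Sum = -2 + 0 + 3 + 6 + 8 = 15

15


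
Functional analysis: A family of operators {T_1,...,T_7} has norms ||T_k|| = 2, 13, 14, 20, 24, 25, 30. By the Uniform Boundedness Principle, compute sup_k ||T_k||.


By the Uniform Boundedness Principle, the supremum of norms is finite.
sup_k ||T_k|| = max(2, 13, 14, 20, 24, 25, 30) = 30

30
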